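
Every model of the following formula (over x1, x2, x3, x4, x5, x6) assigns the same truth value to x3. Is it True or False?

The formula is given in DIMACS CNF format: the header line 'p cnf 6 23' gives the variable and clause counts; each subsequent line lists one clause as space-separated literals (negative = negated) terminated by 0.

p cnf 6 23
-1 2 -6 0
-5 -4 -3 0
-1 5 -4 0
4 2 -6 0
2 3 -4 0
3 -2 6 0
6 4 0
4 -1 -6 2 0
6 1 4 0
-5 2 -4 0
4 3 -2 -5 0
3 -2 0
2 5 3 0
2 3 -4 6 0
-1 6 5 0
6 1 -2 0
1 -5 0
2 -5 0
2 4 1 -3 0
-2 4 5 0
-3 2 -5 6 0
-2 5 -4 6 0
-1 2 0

True

Suppose x3 = False.
The clause (¬x2) is unit, so x2 = False.
The clause (¬x4) is unit, so x4 = False.
The clause (¬x6) is unit, so x6 = False.
But (x6) is also a unit clause — contradiction.
So every satisfying assignment has x3 = True.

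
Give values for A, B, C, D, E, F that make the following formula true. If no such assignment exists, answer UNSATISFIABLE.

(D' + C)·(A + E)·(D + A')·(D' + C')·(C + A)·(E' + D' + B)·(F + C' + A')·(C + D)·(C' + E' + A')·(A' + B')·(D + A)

Try D = 0.
Unit clause (A') forces A = 0.
That conflicts with the unit clause (A).
That branch fails; take D = 1 instead.
Unit clause (C) forces C = 1.
That conflicts with the unit clause (C').
Both values of D lead to a conflict.

UNSATISFIABLE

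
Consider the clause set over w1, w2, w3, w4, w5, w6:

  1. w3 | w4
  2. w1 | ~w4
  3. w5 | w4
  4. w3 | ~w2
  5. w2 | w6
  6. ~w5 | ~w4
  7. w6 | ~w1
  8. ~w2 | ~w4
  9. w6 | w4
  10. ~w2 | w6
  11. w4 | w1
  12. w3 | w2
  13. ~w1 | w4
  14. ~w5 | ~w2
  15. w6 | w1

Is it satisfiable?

Branch on w3: set w3 = 1.
Branch on w1: set w1 = 1.
(w6) alone gives w6 = 1.
(w4) alone gives w4 = 1.
(~w5) alone gives w5 = 0.
(~w2) alone gives w2 = 0.
All clauses are satisfied.
A satisfying assignment: w1 ↦ 1,  w2 ↦ 0,  w3 ↦ 1,  w4 ↦ 1,  w5 ↦ 0,  w6 ↦ 1.

Yes, satisfiable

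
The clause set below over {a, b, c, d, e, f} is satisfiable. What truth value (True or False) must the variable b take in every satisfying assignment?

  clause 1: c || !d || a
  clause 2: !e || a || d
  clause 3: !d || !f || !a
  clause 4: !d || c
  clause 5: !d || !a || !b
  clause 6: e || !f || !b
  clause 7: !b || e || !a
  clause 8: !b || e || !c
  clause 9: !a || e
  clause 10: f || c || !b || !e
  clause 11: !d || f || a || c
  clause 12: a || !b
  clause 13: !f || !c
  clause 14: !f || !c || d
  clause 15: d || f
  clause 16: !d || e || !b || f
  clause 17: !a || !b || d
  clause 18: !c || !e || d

False

Suppose b = true.
The clause (a) is unit, so a = true.
The clause (!d) is unit, so d = false.
That conflicts with the unit clause (d).
So every satisfying assignment has b = False.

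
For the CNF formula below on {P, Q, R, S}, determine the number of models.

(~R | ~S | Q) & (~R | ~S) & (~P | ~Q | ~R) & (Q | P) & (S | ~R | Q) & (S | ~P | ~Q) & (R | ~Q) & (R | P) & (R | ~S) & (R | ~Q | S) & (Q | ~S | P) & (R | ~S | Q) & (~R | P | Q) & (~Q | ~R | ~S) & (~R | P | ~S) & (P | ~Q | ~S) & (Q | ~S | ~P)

There are 2^4 = 16 truth assignments over (P, Q, R, S).
Split on S. With S = 1, the clauses containing S are satisfied and ~S drops from the rest; 0 of the 2^3 = 8 assignments to the other variables satisfy what remains.
With S = 0, by the same count on the reduced clause set, 2 assignments work.
Total: 0 + 2 = 2.

2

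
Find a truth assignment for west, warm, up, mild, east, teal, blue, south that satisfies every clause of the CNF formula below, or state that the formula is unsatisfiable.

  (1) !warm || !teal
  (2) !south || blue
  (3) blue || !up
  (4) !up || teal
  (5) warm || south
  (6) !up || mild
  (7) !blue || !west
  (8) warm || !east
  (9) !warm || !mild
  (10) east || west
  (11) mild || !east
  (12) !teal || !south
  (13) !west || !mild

west=true, warm=true, up=false, mild=false, east=false, teal=false, blue=false, south=false

Case warm = true:
From the singleton clause (!teal), teal = false.
From the singleton clause (!up), up = false.
From the singleton clause (!mild), mild = false.
From the singleton clause (!east), east = false.
From the singleton clause (west), west = true.
From the singleton clause (!blue), blue = false.
From the singleton clause (!south), south = false.
This assignment satisfies each clause.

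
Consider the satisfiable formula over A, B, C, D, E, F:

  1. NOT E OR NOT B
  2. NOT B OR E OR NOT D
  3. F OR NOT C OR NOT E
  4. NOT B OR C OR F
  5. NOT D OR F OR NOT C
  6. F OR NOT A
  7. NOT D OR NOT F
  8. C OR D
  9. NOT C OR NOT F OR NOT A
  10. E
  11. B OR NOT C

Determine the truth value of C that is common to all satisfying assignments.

False

Suppose C = true.
From the singleton clause (E), E = true.
From the singleton clause (NOT B), B = false.
That conflicts with the unit clause (B).
So every satisfying assignment has C = False.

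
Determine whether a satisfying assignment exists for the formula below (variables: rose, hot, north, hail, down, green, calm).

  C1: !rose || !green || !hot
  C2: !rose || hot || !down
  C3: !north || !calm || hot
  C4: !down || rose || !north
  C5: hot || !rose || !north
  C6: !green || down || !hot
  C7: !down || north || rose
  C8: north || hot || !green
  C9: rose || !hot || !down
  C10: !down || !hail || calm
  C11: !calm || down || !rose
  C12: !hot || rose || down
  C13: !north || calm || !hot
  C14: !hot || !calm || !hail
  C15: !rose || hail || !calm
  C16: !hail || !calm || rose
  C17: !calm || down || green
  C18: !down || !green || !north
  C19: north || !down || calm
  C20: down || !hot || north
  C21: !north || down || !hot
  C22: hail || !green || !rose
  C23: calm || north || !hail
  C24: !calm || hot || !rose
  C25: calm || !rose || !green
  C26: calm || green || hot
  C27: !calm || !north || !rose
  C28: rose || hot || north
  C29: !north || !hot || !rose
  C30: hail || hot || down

Suppose rose = false.
Suppose down = false.
Unit clause (!hot) forces hot = false.
Unit clause (north) forces north = true.
Unit clause (!calm) forces calm = false.
Unit clause (green) forces green = true.
Unit clause (hail) forces hail = true.
This assignment satisfies each clause.
A satisfying assignment: rose ↦ false; hot ↦ false; north ↦ true; hail ↦ true; down ↦ false; green ↦ true; calm ↦ false.

Satisfiable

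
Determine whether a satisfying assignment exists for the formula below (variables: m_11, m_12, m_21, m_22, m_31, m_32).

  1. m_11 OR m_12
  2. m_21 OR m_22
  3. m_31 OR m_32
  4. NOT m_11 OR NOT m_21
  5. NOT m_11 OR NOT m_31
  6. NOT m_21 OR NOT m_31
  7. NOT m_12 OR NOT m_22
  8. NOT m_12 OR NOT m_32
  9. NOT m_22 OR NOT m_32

Try m_11 = true.
From the singleton clause (NOT m_21), m_21 = false.
From the singleton clause (m_22), m_22 = true.
From the singleton clause (NOT m_31), m_31 = false.
From the singleton clause (m_32), m_32 = true.
That conflicts with the unit clause (NOT m_32).
Backtrack on m_11: now try m_11 = false.
From the singleton clause (m_12), m_12 = true.
From the singleton clause (NOT m_22), m_22 = false.
From the singleton clause (m_21), m_21 = true.
From the singleton clause (NOT m_31), m_31 = false.
From the singleton clause (m_32), m_32 = true.
That conflicts with the unit clause (NOT m_32).
Both values of m_11 lead to a conflict.
No assignment satisfies every clause.

No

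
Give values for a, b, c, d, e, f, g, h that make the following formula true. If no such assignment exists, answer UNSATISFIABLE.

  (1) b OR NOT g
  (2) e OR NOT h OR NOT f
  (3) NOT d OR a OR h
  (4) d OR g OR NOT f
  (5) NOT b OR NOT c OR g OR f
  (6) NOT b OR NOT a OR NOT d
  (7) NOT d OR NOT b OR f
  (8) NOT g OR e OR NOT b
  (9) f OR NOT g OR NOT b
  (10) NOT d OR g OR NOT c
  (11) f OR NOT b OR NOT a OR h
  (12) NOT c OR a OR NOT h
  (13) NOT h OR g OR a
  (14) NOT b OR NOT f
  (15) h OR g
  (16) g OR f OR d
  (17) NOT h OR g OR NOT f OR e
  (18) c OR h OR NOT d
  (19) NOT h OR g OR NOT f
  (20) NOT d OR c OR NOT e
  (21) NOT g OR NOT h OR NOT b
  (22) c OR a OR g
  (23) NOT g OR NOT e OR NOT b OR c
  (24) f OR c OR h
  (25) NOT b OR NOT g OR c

a ↦ true; b ↦ false; c ↦ false; d ↦ true; e ↦ false; f ↦ false; g ↦ false; h ↦ true

Suppose b = false.
Unit clause (NOT g) forces g = false.
Unit clause (h) forces h = true.
Unit clause (a) forces a = true.
Unit clause (NOT f) forces f = false.
Unit clause (d) forces d = true.
Unit clause (NOT c) forces c = false.
Unit clause (NOT e) forces e = false.
This assignment satisfies each clause.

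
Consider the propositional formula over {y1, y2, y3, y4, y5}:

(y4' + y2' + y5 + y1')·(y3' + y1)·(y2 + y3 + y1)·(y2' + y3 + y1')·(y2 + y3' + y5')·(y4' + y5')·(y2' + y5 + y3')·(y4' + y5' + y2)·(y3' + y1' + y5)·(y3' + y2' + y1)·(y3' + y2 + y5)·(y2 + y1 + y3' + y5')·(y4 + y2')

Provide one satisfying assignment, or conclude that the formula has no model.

y1 ↦ 0, y2 ↦ 1, y3 ↦ 0, y4 ↦ 1, y5 ↦ 0

Case y3 = 0:
Case y2 = 1:
The clause (y1') is unit, so y1 = 0.
The clause (y4) is unit, so y4 = 1.
The clause (y5') is unit, so y5 = 0.
This assignment satisfies each clause.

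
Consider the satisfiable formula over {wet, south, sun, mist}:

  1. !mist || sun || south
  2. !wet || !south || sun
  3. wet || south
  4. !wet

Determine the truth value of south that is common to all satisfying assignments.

Suppose south = false.
Unit clause (wet) forces wet = true.
But (!wet) is also a unit clause — contradiction.
So every satisfying assignment has south = True.

True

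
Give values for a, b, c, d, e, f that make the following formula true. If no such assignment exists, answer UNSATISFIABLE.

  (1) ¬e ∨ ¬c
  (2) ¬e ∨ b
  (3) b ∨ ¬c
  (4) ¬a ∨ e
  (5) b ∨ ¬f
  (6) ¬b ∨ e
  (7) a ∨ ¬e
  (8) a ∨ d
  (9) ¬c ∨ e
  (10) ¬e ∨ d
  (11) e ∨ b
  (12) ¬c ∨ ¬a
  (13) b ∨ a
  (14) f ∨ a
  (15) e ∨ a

a: True, b: True, c: False, d: True, e: True, f: False

Try e = True.
(¬c) alone gives c = False.
(b) alone gives b = True.
(a) alone gives a = True.
(d) alone gives d = True.
Every clause is now satisfied; f is unconstrained.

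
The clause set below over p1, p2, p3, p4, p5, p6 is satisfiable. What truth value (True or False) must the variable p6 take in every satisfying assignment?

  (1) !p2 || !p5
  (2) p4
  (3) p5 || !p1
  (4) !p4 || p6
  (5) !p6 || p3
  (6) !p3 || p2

True

Suppose p6 = false.
(p4) alone gives p4 = true.
But (!p4) is also a unit clause — contradiction.
So every satisfying assignment has p6 = True.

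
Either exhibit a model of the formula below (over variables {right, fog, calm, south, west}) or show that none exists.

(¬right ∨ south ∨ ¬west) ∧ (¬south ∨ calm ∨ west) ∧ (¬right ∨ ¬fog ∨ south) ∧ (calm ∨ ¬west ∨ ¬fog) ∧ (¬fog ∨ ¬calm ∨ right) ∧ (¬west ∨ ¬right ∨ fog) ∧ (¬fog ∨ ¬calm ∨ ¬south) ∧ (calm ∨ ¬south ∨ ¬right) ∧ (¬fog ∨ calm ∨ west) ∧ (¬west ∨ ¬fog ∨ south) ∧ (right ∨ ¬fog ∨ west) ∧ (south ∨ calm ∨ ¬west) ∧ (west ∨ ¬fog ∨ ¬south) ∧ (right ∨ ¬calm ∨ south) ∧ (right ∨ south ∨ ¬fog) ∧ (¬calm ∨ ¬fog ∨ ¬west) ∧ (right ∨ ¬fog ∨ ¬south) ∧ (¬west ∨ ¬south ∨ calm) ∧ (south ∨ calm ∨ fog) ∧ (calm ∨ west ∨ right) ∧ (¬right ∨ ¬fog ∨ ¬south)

Try right = False.
Try fog = False.
Try calm = True.
The clause (south) is unit, so south = True.
No clause remains; west is free.

right ↦ False,  fog ↦ False,  calm ↦ True,  south ↦ True,  west ↦ True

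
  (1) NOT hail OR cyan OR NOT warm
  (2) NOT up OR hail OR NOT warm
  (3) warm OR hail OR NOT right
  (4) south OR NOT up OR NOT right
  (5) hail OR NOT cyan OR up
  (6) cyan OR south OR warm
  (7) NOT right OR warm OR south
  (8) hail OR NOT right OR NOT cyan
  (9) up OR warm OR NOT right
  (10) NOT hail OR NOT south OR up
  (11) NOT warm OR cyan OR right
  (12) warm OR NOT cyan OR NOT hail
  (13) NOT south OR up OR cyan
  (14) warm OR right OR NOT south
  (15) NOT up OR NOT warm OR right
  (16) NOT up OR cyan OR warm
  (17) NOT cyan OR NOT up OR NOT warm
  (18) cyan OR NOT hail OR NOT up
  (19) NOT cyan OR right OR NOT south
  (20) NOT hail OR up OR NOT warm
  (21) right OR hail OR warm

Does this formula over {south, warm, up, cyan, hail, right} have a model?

Branch on hail: set hail = false.
Branch on up: set up = false.
From the singleton clause (NOT cyan), cyan = false.
From the singleton clause (NOT south), south = false.
From the singleton clause (warm), warm = true.
From the singleton clause (right), right = true.
Every clause now holds.
A satisfying assignment: south: false, warm: true, up: false, cyan: false, hail: false, right: true.

Yes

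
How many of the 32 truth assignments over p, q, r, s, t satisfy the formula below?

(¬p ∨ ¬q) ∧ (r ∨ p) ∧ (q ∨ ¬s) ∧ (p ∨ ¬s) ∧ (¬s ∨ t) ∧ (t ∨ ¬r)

5

There are 2^5 = 32 truth assignments over (p, q, r, s, t).
Split on s. With s = True, the clauses containing s are satisfied and ¬s drops from the rest; 0 of the 2^4 = 16 assignments to the other variables satisfy what remains.
With s = False, by the same count on the reduced clause set, 5 assignments work.
(One model: p=F, q=F, r=T, s=F, t=T.)
Total: 0 + 5 = 5.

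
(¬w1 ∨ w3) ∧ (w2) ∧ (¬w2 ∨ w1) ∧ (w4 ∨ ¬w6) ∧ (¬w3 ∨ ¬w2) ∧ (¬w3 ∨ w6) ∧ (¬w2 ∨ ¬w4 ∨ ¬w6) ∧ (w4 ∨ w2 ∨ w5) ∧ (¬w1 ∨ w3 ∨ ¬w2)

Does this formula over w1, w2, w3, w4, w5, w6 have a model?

Unsatisfiable

From the singleton clause (w2), w2 = True.
From the singleton clause (w1), w1 = True.
From the singleton clause (w3), w3 = True.
Now (¬w3) is unsatisfied and unit — conflict.
No assignment satisfies every clause.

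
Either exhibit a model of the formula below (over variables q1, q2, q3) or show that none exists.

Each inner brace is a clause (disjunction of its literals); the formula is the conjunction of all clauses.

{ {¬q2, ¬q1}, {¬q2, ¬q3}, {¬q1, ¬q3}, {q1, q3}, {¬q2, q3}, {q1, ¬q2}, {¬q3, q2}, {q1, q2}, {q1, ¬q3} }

q1: True; q2: False; q3: False

Try q2 = False.
The clause (¬q3) is unit, so q3 = False.
The clause (q1) is unit, so q1 = True.
All clauses are satisfied.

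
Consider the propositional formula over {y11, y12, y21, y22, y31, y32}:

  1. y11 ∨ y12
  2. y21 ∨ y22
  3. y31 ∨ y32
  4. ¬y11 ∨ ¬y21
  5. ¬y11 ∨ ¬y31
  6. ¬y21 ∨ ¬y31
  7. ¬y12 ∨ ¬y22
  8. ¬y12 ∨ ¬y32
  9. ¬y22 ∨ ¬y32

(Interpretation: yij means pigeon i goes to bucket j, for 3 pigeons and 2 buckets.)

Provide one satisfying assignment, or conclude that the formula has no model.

UNSATISFIABLE

Case y11 = True:
Unit clause (¬y21) forces y21 = False.
Unit clause (y22) forces y22 = True.
Unit clause (¬y31) forces y31 = False.
Unit clause (y32) forces y32 = True.
Now (¬y32) is unsatisfied and unit — conflict.
That branch fails; take y11 = False instead.
Unit clause (y12) forces y12 = True.
Unit clause (¬y22) forces y22 = False.
Unit clause (y21) forces y21 = True.
Unit clause (¬y31) forces y31 = False.
Unit clause (y32) forces y32 = True.
Now (¬y32) is unsatisfied and unit — conflict.
Both values of y11 lead to a conflict.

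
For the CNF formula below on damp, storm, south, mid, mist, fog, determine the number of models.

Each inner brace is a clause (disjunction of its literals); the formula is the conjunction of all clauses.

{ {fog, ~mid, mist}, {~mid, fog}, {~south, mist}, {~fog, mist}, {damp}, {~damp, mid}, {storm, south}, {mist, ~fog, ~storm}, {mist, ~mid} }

There are 2^6 = 64 truth assignments over (damp, storm, south, mid, mist, fog).
Split on mist. With mist = 1, the clauses containing mist are satisfied and ~mist drops from the rest; 3 of the 2^5 = 32 assignments to the other variables satisfy what remains.
With mist = 0, by the same count on the reduced clause set, 0 assignments work.
Total: 3 + 0 = 3.

3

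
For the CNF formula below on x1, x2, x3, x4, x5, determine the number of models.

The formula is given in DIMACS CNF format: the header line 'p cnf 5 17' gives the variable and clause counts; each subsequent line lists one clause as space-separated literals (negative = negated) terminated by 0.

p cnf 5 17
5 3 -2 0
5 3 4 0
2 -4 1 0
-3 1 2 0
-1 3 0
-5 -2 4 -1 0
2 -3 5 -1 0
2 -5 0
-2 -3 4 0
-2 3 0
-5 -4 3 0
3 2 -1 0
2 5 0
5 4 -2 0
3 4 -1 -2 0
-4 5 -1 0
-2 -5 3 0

3

There are 2^5 = 32 truth assignments over (x1, x2, x3, x4, x5).
Split on x4. With x4 = True, the clauses containing x4 are satisfied and ¬x4 drops from the rest; 3 of the 2^4 = 16 assignments to the other variables satisfy what remains.
With x4 = False, by the same count on the reduced clause set, 0 assignments work.
(One model: x1=F, x2=T, x3=T, x4=T, x5=F.)
Total: 3 + 0 = 3.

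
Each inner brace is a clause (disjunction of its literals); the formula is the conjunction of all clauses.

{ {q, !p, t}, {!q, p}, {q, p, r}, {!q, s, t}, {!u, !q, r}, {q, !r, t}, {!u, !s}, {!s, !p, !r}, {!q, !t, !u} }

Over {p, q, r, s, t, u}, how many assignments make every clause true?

12

There are 2^6 = 64 truth assignments over (p, q, r, s, t, u).
Split on p. With p = true, the clauses containing p are satisfied and !p drops from the rest; 9 of the 2^5 = 32 assignments to the other variables satisfy what remains.
With p = false, by the same count on the reduced clause set, 3 assignments work.
(One model: p=F, q=F, r=T, s=F, t=T, u=F.)
Total: 9 + 3 = 12.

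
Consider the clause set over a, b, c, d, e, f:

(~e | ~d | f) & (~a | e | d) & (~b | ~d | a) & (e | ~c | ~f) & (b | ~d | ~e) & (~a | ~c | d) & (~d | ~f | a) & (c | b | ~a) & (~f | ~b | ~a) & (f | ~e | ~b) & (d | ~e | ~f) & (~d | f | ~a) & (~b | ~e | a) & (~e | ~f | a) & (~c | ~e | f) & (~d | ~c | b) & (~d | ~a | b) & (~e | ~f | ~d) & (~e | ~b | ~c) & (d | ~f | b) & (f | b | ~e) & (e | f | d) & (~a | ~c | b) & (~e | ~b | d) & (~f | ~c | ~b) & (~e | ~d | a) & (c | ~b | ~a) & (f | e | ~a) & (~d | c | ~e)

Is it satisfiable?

Case e = 0:
Case a = 0:
Case b = 0:
Case c = 0:
Case d = 1:
The clause (~f) is unit, so f = 0.
Every clause now holds.
A satisfying assignment: a ↦ 0, b ↦ 0, c ↦ 0, d ↦ 1, e ↦ 0, f ↦ 0.

Satisfiable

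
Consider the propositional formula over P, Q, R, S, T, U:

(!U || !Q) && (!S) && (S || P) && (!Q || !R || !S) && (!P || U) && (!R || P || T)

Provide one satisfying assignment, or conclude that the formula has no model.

From the singleton clause (!S), S = false.
From the singleton clause (P), P = true.
From the singleton clause (U), U = true.
From the singleton clause (!Q), Q = false.
No clause remains; R, T are free.

P: true, Q: false, R: false, S: false, T: false, U: true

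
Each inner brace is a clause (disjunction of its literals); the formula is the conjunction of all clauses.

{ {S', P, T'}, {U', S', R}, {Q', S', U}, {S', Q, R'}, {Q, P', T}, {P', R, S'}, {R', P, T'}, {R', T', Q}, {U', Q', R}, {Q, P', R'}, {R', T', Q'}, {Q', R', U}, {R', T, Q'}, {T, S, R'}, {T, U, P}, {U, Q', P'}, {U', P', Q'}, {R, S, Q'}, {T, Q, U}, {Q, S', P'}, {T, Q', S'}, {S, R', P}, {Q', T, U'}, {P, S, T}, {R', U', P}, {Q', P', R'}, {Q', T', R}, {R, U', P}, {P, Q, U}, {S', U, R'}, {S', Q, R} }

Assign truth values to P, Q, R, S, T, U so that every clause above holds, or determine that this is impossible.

Try S = 0.
Try T = 1.
Try R = 0.
(Q') alone gives Q = 0.
Try U = 1.
(P) alone gives P = 1.
Every clause now holds.

P ↦ 1, Q ↦ 0, R ↦ 0, S ↦ 0, T ↦ 1, U ↦ 1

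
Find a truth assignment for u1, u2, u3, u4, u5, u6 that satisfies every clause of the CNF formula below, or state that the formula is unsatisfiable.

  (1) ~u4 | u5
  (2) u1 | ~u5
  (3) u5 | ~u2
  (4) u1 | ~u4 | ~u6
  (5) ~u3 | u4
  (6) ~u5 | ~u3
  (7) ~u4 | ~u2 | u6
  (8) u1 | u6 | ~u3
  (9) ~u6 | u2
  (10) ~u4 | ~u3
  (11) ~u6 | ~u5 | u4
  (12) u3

From the singleton clause (u3), u3 = 1.
From the singleton clause (u4), u4 = 1.
But (~u4) is also a unit clause — contradiction.

UNSATISFIABLE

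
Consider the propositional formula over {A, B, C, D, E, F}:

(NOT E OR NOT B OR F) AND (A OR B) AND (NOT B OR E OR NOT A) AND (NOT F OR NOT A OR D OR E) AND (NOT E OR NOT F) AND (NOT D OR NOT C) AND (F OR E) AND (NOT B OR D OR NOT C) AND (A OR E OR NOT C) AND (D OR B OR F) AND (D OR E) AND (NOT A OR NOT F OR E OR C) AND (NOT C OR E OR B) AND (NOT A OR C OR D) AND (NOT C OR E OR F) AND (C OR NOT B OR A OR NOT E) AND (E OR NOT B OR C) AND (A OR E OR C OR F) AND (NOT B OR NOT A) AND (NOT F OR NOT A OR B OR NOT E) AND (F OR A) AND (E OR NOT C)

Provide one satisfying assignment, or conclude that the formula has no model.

A=true, B=false, C=false, D=true, E=true, F=false

Try A = true.
(NOT B) alone gives B = false.
Try E = true.
(NOT F) alone gives F = false.
(D) alone gives D = true.
(NOT C) alone gives C = false.
Every clause now holds.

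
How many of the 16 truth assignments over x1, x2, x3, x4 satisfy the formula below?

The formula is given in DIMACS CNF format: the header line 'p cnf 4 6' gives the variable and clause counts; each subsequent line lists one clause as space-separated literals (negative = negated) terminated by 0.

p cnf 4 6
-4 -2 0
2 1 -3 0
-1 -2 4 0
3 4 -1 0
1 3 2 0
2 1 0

5

There are 2^4 = 16 truth assignments over (x1, x2, x3, x4).
Check each against the 6 clauses (columns in the order x1, x2, x3, x4):
  F F F F  ✗ fails (x1 ∨ x3 ∨ x2)
  F F F T  ✗ fails (x1 ∨ x3 ∨ x2)
  F F T F  ✗ fails (x2 ∨ x1 ∨ ¬x3)
  F F T T  ✗ fails (x2 ∨ x1 ∨ ¬x3)
  F T F F  ✓ satisfies all
  F T F T  ✗ fails (¬x4 ∨ ¬x2)
  F T T F  ✓ satisfies all
  F T T T  ✗ fails (¬x4 ∨ ¬x2)
  T F F F  ✗ fails (x3 ∨ x4 ∨ ¬x1)
  T F F T  ✓ satisfies all
  T F T F  ✓ satisfies all
  T F T T  ✓ satisfies all
  T T F F  ✗ fails (¬x1 ∨ ¬x2 ∨ x4)
  T T F T  ✗ fails (¬x4 ∨ ¬x2)
  T T T F  ✗ fails (¬x1 ∨ ¬x2 ∨ x4)
  T T T T  ✗ fails (¬x4 ∨ ¬x2)
5 of the 16 rows are models.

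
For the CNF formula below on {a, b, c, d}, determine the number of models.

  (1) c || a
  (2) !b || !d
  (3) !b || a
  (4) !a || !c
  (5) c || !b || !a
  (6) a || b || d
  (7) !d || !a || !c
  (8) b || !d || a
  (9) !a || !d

1

There are 2^4 = 16 truth assignments over (a, b, c, d).
Split on a. With a = true, the clauses containing a are satisfied and !a drops from the rest; 1 of the 2^3 = 8 assignments to the other variables satisfy what remains.
With a = false, by the same count on the reduced clause set, 0 assignments work.
Total: 1 + 0 = 1.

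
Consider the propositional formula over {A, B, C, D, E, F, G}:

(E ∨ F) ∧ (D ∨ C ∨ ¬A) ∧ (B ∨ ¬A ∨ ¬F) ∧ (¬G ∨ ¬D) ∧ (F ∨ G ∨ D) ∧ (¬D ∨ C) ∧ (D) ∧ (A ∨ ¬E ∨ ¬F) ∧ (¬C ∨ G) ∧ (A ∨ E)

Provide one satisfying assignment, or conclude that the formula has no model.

UNSATISFIABLE

From the singleton clause (D), D = True.
From the singleton clause (¬G), G = False.
From the singleton clause (C), C = True.
Now (¬C) is unsatisfied and unit — conflict.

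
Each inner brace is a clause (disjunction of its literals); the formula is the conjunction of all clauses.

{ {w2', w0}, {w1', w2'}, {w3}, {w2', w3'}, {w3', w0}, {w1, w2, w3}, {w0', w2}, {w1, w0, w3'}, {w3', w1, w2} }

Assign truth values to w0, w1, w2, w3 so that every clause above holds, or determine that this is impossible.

UNSATISFIABLE

The clause (w3) is unit, so w3 = 1.
The clause (w2') is unit, so w2 = 0.
The clause (w0) is unit, so w0 = 1.
Now (w0') is unsatisfied and unit — conflict.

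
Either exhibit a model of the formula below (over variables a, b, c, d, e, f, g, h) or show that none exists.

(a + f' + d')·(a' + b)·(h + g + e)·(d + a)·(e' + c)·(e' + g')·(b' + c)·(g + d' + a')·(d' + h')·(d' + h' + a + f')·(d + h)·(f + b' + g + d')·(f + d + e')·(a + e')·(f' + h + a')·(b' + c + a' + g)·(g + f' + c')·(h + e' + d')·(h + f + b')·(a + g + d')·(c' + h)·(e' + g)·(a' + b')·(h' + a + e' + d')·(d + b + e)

a: 0, b: 0, c: 0, d: 1, e: 0, f: 0, g: 1, h: 0

Case a = 0:
The clause (d) is unit, so d = 1.
The clause (f') is unit, so f = 0.
The clause (h') is unit, so h = 0.
The clause (e') is unit, so e = 0.
The clause (g) is unit, so g = 1.
The clause (b') is unit, so b = 0.
The clause (c') is unit, so c = 0.
Every clause now holds.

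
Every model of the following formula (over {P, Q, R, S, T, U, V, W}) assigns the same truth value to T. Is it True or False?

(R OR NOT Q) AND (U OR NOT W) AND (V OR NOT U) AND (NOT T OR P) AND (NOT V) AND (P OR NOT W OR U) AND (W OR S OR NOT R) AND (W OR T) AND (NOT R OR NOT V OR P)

Suppose T = false.
(NOT V) alone gives V = false.
(NOT U) alone gives U = false.
(NOT W) alone gives W = false.
That conflicts with the unit clause (W).
So every satisfying assignment has T = True.

True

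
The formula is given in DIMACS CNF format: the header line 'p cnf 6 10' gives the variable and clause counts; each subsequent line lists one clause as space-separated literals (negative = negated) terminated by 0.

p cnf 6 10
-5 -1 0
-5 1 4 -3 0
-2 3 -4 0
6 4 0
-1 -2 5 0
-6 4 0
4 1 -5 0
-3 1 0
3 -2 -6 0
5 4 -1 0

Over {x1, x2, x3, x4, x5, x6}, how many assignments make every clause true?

There are 2^6 = 64 truth assignments over (x1, x2, x3, x4, x5, x6).
Split on x5. With x5 = True, the clauses containing x5 are satisfied and ¬x5 drops from the rest; 2 of the 2^5 = 32 assignments to the other variables satisfy what remains.
With x5 = False, by the same count on the reduced clause set, 6 assignments work.
Total: 2 + 6 = 8.

8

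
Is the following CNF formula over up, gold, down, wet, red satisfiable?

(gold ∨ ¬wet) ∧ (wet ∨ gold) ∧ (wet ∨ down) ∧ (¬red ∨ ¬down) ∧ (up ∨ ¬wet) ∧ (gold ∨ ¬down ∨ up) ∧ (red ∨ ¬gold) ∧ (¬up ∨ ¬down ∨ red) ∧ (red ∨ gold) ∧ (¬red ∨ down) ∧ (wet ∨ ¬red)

Branch on gold: set gold = True.
From the singleton clause (red), red = True.
From the singleton clause (¬down), down = False.
That conflicts with the unit clause (down).
That branch fails; take gold = False instead.
From the singleton clause (¬wet), wet = False.
That conflicts with the unit clause (wet).
Both values of gold lead to a conflict.
No assignment satisfies every clause.

Unsatisfiable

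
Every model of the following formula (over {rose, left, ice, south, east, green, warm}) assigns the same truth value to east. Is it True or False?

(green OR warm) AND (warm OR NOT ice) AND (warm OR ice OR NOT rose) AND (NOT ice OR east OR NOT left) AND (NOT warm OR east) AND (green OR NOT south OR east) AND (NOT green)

True

Suppose east = false.
Unit clause (NOT warm) forces warm = false.
Unit clause (green) forces green = true.
Now (NOT green) is unsatisfied and unit — conflict.
So every satisfying assignment has east = True.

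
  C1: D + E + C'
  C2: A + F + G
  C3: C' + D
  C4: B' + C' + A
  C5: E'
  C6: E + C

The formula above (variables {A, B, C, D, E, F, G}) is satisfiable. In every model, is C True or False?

True

Suppose C = 0.
(E') alone gives E = 0.
But (E) is also a unit clause — contradiction.
So every satisfying assignment has C = True.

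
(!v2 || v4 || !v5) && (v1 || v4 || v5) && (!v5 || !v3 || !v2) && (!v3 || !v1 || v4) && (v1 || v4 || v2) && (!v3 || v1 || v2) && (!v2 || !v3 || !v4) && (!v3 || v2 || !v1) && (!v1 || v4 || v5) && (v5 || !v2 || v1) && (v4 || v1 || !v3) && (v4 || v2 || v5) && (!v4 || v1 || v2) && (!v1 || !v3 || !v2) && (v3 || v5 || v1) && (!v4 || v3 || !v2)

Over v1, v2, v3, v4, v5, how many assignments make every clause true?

3

There are 2^5 = 32 truth assignments over (v1, v2, v3, v4, v5).
Split on v4. With v4 = true, the clauses containing v4 are satisfied and !v4 drops from the rest; 2 of the 2^4 = 16 assignments to the other variables satisfy what remains.
With v4 = false, by the same count on the reduced clause set, 1 assignment works.
Total: 2 + 1 = 3.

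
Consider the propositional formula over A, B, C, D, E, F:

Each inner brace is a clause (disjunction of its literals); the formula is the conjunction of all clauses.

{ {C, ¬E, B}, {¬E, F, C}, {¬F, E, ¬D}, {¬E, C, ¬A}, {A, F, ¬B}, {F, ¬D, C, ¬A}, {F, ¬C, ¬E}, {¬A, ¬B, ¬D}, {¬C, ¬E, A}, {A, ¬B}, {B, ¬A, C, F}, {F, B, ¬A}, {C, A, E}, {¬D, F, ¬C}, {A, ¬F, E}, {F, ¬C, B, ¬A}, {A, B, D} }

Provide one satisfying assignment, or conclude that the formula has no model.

A ↦ True,  B ↦ True,  C ↦ False,  D ↦ False,  E ↦ False,  F ↦ True

Case A = True:
Case E = False:
Case F = True:
Unit clause (¬D) forces D = False.
Every clause is now satisfied; B, C are unconstrained.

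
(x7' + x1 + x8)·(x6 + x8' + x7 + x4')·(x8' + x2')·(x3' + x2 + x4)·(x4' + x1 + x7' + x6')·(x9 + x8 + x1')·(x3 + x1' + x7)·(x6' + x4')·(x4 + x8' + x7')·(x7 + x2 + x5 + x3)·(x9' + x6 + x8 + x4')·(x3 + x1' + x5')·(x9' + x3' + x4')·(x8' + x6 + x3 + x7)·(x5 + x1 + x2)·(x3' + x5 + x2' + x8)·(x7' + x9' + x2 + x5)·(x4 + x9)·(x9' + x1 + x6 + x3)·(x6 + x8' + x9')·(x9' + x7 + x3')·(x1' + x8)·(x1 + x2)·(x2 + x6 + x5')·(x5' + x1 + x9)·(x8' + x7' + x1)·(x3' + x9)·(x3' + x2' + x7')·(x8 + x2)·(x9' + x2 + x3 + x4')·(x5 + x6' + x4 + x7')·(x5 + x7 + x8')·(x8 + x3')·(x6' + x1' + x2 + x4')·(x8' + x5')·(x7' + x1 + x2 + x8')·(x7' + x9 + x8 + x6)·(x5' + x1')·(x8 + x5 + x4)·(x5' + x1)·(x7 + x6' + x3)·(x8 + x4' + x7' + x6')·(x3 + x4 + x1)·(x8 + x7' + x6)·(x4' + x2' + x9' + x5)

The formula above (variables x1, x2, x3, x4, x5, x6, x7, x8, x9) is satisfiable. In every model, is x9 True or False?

Suppose x9 = 1.
Branch on x8: set x8 = 0.
(x1') alone gives x1 = 0.
(x7') alone gives x7 = 0.
(x3') alone gives x3 = 0.
(x6) alone gives x6 = 1.
But (x6') is also a unit clause — contradiction.
So x8 must be the other value — set x8 = 1.
(x2') alone gives x2 = 0.
(x6) alone gives x6 = 1.
(x4') alone gives x4 = 0.
(x3') alone gives x3 = 0.
(x7') alone gives x7 = 0.
But (x7) is also a unit clause — contradiction.
Neither x8 = 1 nor x8 = 0 works.
So every satisfying assignment has x9 = False.

False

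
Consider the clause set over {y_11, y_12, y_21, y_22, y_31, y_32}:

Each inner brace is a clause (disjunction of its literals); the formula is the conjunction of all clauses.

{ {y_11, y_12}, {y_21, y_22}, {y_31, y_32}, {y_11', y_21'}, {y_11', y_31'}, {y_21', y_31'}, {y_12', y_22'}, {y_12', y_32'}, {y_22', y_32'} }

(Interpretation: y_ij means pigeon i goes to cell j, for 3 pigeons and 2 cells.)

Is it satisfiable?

No

Suppose y_11 = 1.
From the singleton clause (y_21'), y_21 = 0.
From the singleton clause (y_22), y_22 = 1.
From the singleton clause (y_31'), y_31 = 0.
From the singleton clause (y_32), y_32 = 1.
That conflicts with the unit clause (y_32').
That branch fails; take y_11 = 0 instead.
From the singleton clause (y_12), y_12 = 1.
From the singleton clause (y_22'), y_22 = 0.
From the singleton clause (y_21), y_21 = 1.
From the singleton clause (y_31'), y_31 = 0.
From the singleton clause (y_32), y_32 = 1.
That conflicts with the unit clause (y_32').
Neither y_11 = 1 nor y_11 = 0 works.
No assignment satisfies every clause.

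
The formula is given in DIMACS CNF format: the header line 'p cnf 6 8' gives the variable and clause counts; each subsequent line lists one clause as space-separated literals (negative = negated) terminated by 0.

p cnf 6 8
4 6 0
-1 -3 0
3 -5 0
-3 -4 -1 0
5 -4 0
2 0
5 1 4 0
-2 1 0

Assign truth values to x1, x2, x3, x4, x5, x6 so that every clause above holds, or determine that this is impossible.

Unit clause (x2) forces x2 = True.
Unit clause (x1) forces x1 = True.
Unit clause (¬x3) forces x3 = False.
Unit clause (¬x5) forces x5 = False.
Unit clause (¬x4) forces x4 = False.
Unit clause (x6) forces x6 = True.
This assignment satisfies each clause.

x1=True,  x2=True,  x3=False,  x4=False,  x5=False,  x6=True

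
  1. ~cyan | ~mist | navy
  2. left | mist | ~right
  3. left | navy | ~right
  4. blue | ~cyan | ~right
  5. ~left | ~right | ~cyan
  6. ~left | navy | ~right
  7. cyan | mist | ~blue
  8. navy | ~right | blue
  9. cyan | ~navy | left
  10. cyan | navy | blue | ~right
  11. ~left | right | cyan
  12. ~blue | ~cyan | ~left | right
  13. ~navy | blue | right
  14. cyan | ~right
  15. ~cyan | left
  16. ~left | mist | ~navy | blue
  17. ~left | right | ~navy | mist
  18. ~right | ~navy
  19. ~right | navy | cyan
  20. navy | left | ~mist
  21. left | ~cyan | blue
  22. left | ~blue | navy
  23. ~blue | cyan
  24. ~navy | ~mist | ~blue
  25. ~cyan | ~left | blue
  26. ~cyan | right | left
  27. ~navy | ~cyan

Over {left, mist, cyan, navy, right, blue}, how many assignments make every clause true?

There are 2^6 = 64 truth assignments over (left, mist, cyan, navy, right, blue).
Split on blue. With blue = 1, the clauses containing blue are satisfied and ~blue drops from the rest; 0 of the 2^5 = 32 assignments to the other variables satisfy what remains.
With blue = 0, by the same count on the reduced clause set, 1 assignment works.
Total: 0 + 1 = 1.

1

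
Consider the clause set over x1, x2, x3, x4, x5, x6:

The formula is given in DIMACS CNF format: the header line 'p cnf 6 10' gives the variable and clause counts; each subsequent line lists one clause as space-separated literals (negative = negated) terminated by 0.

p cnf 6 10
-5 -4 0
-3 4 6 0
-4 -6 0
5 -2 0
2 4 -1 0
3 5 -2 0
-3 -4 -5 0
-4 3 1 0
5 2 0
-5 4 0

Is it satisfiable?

No, unsatisfiable

Suppose x5 = False.
The clause (¬x2) is unit, so x2 = False.
Now (x2) is unsatisfied and unit — conflict.
Backtrack on x5: now try x5 = True.
The clause (¬x4) is unit, so x4 = False.
Now (x4) is unsatisfied and unit — conflict.
Both values of x5 lead to a conflict.
No assignment satisfies every clause.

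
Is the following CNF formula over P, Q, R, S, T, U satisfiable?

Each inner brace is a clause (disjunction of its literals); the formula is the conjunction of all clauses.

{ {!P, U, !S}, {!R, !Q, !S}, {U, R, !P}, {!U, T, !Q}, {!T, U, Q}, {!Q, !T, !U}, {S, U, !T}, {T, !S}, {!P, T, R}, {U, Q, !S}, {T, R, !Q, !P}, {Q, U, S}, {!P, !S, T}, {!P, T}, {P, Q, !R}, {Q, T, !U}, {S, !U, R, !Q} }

Yes, satisfiable

Suppose T = false.
From the singleton clause (!S), S = false.
From the singleton clause (!P), P = false.
Suppose U = false.
From the singleton clause (Q), Q = true.
Every clause is now satisfied; R is unconstrained.
A satisfying assignment: P: false, Q: true, R: true, S: false, T: false, U: false.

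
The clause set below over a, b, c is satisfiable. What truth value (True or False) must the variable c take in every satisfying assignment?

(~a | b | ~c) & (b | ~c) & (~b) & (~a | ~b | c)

Suppose c = 1.
(b) alone gives b = 1.
But (~b) is also a unit clause — contradiction.
So every satisfying assignment has c = False.

False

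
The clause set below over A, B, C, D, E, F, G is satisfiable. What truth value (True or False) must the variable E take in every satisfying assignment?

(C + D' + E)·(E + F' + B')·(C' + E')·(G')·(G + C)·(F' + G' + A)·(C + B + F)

Suppose E = 1.
From the singleton clause (C'), C = 0.
From the singleton clause (G'), G = 0.
Now (G) is unsatisfied and unit — conflict.
So every satisfying assignment has E = False.

False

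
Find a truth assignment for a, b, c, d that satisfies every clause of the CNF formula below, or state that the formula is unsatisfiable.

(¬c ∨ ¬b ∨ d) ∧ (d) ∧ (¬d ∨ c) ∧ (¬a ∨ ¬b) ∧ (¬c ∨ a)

a: True; b: False; c: True; d: True

The clause (d) is unit, so d = True.
The clause (c) is unit, so c = True.
The clause (a) is unit, so a = True.
The clause (¬b) is unit, so b = False.
This assignment satisfies each clause.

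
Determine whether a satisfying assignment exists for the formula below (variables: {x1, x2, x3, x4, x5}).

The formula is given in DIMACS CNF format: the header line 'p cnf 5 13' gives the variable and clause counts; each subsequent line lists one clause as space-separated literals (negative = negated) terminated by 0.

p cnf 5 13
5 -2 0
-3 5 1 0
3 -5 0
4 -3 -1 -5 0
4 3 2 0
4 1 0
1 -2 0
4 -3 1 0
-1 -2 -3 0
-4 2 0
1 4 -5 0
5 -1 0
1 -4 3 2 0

Unsatisfiable

Suppose x5 = True.
Unit clause (x3) forces x3 = True.
Suppose x4 = True.
Unit clause (x2) forces x2 = True.
Unit clause (x1) forces x1 = True.
But (¬x1) is also a unit clause — contradiction.
Undo x4 and try x4 = False.
Unit clause (¬x1) forces x1 = False.
But (x1) is also a unit clause — contradiction.
Neither x4 = True nor x4 = False works.
Undo x5 and try x5 = False.
Unit clause (¬x2) forces x2 = False.
Unit clause (¬x4) forces x4 = False.
Unit clause (x3) forces x3 = True.
Unit clause (x1) forces x1 = True.
But (¬x1) is also a unit clause — contradiction.
Neither x5 = True nor x5 = False works.
No assignment satisfies every clause.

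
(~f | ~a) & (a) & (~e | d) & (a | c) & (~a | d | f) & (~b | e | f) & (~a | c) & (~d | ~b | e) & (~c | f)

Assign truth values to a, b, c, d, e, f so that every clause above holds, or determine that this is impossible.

(a) alone gives a = 1.
(~f) alone gives f = 0.
(d) alone gives d = 1.
(c) alone gives c = 1.
But (~c) is also a unit clause — contradiction.

UNSATISFIABLE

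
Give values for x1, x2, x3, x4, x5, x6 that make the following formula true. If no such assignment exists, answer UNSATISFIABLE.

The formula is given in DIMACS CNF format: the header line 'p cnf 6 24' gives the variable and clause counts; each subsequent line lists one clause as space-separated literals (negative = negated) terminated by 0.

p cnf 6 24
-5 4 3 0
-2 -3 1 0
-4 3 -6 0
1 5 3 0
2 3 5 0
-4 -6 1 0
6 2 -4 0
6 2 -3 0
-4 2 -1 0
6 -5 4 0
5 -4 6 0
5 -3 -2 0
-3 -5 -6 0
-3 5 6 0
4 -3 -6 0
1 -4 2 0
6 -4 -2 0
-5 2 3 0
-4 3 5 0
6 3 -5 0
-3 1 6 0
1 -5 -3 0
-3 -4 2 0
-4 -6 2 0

Case x5 = False:
Case x1 = True:
Case x2 = True:
Unit clause (¬x3) forces x3 = False.
Unit clause (¬x4) forces x4 = False.
All clauses hold; x6 can take either value.

x1: True,  x2: True,  x3: False,  x4: False,  x5: False,  x6: True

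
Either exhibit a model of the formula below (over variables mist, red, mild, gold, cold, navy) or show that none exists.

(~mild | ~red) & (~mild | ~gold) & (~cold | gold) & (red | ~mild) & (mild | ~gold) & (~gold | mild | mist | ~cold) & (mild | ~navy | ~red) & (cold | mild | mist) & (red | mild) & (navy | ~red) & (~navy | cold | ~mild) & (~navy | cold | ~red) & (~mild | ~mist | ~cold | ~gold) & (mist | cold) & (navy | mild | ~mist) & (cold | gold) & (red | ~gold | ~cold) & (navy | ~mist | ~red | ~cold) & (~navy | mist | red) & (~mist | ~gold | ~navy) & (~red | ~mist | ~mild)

Try mild = 0.
(~gold) alone gives gold = 0.
(~cold) alone gives cold = 0.
Now (cold) is unsatisfied and unit — conflict.
Undo mild and try mild = 1.
(~red) alone gives red = 0.
Now (red) is unsatisfied and unit — conflict.
Neither mild = 1 nor mild = 0 works.

UNSATISFIABLE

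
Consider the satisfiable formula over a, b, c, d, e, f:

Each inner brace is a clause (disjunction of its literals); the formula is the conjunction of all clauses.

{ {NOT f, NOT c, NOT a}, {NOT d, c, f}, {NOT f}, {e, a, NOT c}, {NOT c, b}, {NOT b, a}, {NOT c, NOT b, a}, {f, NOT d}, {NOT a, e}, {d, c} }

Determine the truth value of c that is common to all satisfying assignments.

Suppose c = false.
The clause (NOT f) is unit, so f = false.
The clause (NOT d) is unit, so d = false.
That conflicts with the unit clause (d).
So every satisfying assignment has c = True.

True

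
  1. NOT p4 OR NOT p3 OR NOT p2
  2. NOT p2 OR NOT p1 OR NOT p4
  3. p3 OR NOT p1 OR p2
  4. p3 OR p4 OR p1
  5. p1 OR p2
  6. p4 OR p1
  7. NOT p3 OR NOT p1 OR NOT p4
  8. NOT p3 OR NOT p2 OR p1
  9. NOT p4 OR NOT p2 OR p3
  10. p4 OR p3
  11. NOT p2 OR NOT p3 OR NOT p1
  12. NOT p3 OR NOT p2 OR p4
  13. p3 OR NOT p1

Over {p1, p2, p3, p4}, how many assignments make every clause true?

There are 2^4 = 16 truth assignments over (p1, p2, p3, p4).
Split on p2. With p2 = true, the clauses containing p2 are satisfied and NOT p2 drops from the rest; 0 of the 2^3 = 8 assignments to the other variables satisfy what remains.
With p2 = false, by the same count on the reduced clause set, 1 assignment works.
(One model: p1=T, p2=F, p3=T, p4=F.)
Total: 0 + 1 = 1.

1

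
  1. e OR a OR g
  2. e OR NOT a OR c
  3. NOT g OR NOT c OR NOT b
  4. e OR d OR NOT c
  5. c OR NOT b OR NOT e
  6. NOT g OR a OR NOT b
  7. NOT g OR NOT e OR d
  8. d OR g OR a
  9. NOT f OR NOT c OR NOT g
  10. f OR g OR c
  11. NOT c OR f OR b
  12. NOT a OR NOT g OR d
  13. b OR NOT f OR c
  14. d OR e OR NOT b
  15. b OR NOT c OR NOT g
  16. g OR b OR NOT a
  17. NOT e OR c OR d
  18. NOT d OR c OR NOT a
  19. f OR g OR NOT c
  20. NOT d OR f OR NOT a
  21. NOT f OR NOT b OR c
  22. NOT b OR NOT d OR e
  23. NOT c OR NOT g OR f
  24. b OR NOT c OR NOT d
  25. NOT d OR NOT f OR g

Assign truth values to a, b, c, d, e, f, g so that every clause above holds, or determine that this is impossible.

a: false; b: false; c: false; d: false; e: false; f: false; g: true

Suppose e = false.
Suppose a = false.
(g) alone gives g = true.
(NOT b) alone gives b = false.
(NOT c) alone gives c = false.
(NOT f) alone gives f = false.
All clauses hold; d can take either value.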